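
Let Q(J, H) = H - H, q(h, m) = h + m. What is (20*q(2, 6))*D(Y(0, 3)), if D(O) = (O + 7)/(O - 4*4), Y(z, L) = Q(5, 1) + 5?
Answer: -1920/11 ≈ -174.55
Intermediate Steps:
Q(J, H) = 0
Y(z, L) = 5 (Y(z, L) = 0 + 5 = 5)
D(O) = (7 + O)/(-16 + O) (D(O) = (7 + O)/(O - 16) = (7 + O)/(-16 + O))
(20*q(2, 6))*D(Y(0, 3)) = (20*(2 + 6))*((7 + 5)/(-16 + 5)) = (20*8)*(12/(-11)) = 160*(-1/11*12) = 160*(-12/11) = -1920/11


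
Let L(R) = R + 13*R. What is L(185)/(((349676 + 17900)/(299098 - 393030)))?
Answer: -30410485/45947 ≈ -661.86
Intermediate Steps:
L(R) = 14*R
L(185)/(((349676 + 17900)/(299098 - 393030))) = (14*185)/(((349676 + 17900)/(299098 - 393030))) = 2590/((367576/(-93932))) = 2590/((367576*(-1/93932))) = 2590/(-91894/23483) = 2590*(-23483/91894) = -30410485/45947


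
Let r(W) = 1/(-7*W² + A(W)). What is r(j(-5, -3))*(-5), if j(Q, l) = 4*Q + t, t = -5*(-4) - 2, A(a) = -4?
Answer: 5/32 ≈ 0.15625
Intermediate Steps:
t = 18 (t = 20 - 2 = 18)
j(Q, l) = 18 + 4*Q (j(Q, l) = 4*Q + 18 = 18 + 4*Q)
r(W) = 1/(-4 - 7*W²) (r(W) = 1/(-7*W² - 4) = 1/(-4 - 7*W²))
r(j(-5, -3))*(-5) = -1/(4 + 7*(18 + 4*(-5))²)*(-5) = -1/(4 + 7*(18 - 20)²)*(-5) = -1/(4 + 7*(-2)²)*(-5) = -1/(4 + 7*4)*(-5) = -1/(4 + 28)*(-5) = -1/32*(-5) = 5/32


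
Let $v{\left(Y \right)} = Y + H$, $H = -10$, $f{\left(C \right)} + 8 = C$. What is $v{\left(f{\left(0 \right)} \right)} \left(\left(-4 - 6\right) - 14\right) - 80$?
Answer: $352$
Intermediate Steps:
$f{\left(C \right)} = -8 + C$
$v{\left(Y \right)} = -10 + Y$ ($v{\left(Y \right)} = Y - 10 = -10 + Y$)
$v{\left(f{\left(0 \right)} \right)} \left(\left(-4 - 6\right) - 14\right) - 80 = \left(-10 + \left(-8 + 0\right)\right) \left(\left(-4 - 6\right) - 14\right) - 80 = \left(-10 - 8\right) \left(-10 - 14\right) - 80 = \left(-18\right) \left(-24\right) - 80 = 432 - 80 = 352$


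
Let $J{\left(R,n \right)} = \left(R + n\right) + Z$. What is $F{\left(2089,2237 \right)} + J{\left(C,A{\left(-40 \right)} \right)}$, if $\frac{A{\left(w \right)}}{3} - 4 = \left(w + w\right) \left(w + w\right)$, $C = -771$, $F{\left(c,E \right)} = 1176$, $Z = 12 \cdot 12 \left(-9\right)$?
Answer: $18321$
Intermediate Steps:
$Z = -1296$ ($Z = 144 \left(-9\right) = -1296$)
$A{\left(w \right)} = 12 + 12 w^{2}$ ($A{\left(w \right)} = 12 + 3 \left(w + w\right) \left(w + w\right) = 12 + 3 \cdot 2 w 2 w = 12 + 3 \cdot 4 w^{2} = 12 + 12 w^{2}$)
$J{\left(R,n \right)} = -1296 + R + n$ ($J{\left(R,n \right)} = \left(R + n\right) - 1296 = -1296 + R + n$)
$F{\left(2089,2237 \right)} + J{\left(C,A{\left(-40 \right)} \right)} = 1176 - \left(2055 - 19200\right) = 1176 - -17145 = 1176 + 17145 = 18321$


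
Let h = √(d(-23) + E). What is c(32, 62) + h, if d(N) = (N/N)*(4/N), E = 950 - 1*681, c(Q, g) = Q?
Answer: 32 + 3*√15801/23 ≈ 48.396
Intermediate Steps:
E = 269 (E = 950 - 681 = 269)
d(N) = 4/N (d(N) = 1*(4/N) = 4/N)
h = 3*√15801/23 (h = √(4/(-23) + 269) = √(4*(-1/23) + 269) = √(-4/23 + 269) = √(6183/23) = 3*√15801/23 ≈ 16.396)
c(32, 62) + h = 32 + 3*√15801/23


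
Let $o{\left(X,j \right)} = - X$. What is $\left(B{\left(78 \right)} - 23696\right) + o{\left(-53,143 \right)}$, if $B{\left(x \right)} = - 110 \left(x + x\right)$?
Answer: $-40803$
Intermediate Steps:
$B{\left(x \right)} = - 220 x$ ($B{\left(x \right)} = - 110 \cdot 2 x = - 220 x$)
$\left(B{\left(78 \right)} - 23696\right) + o{\left(-53,143 \right)} = \left(\left(-220\right) 78 - 23696\right) - -53 = \left(-17160 - 23696\right) + 53 = -40856 + 53 = -40803$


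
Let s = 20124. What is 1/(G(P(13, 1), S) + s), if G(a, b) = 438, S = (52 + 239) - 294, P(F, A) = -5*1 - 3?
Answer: 1/20562 ≈ 4.8633e-5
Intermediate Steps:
P(F, A) = -8 (P(F, A) = -5 - 3 = -8)
S = -3 (S = 291 - 294 = -3)
1/(G(P(13, 1), S) + s) = 1/(438 + 20124) = 1/20562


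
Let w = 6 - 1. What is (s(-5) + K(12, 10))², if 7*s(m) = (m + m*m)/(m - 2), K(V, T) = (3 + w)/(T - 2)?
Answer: 841/2401 ≈ 0.35027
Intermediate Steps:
w = 5
K(V, T) = 8/(-2 + T) (K(V, T) = (3 + 5)/(T - 2) = 8/(-2 + T))
s(m) = (m + m²)/(7*(-2 + m)) (s(m) = ((m + m*m)/(m - 2))/7 = ((m + m²)/(-2 + m))/7 = (m + m²)/(7*(-2 + m)))
(s(-5) + K(12, 10))² = ((⅐)*(-5)*(1 - 5)/(-2 - 5) + 8/(-2 + 10))² = ((⅐)*(-5)*(-4)/(-7) + 8/8)² = ((⅐)*(-5)*(-⅐)*(-4) + 8*(⅛))² = (-20/49 + 1)² = (29/49)² = 841/2401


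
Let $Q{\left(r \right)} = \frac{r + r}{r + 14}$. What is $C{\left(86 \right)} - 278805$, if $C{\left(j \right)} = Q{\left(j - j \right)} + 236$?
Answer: $-278569$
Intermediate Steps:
$Q{\left(r \right)} = \frac{2 r}{14 + r}$
$C{\left(j \right)} = 236$ ($C{\left(j \right)} = \frac{2 \left(j - j\right)}{14 + \left(j - j\right)} + 236 = 2 \cdot 0 \frac{1}{14 + 0} + 236 = 2 \cdot 0 \cdot \frac{1}{14} + 236 = 0 + 236 = 236$)
$C{\left(86 \right)} - 278805 = 236 - 278805 = -278569$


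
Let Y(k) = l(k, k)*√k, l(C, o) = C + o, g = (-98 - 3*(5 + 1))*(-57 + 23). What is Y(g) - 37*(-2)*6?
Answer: 444 + 15776*√986 ≈ 4.9582e+5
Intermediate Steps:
g = 3944 (g = (-98 - 3*6)*(-34) = (-98 - 18)*(-34) = -116*(-34) = 3944)
Y(k) = 2*k^(3/2) (Y(k) = (k + k)*√k = (2*k)*√k = 2*k^(3/2))
Y(g) - 37*(-2)*6 = 2*3944^(3/2) - 37*(-2)*6 = 2*(7888*√986) - (-74)*6 = 15776*√986 - 1*(-444) = 15776*√986 + 444 = 444 + 15776*√986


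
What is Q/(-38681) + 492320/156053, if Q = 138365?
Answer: -2548843425/6036286093 ≈ -0.42225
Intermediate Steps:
Q/(-38681) + 492320/156053 = 138365/(-38681) + 492320/156053 = 138365*(-1/38681) + 492320*(1/156053) = -138365/38681 + 492320/156053 = -2548843425/6036286093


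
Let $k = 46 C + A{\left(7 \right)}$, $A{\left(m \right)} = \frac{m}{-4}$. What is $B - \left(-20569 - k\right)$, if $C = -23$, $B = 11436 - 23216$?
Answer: $\frac{30917}{4} \approx 7729.3$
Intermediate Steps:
$B = -11780$
$A{\left(m \right)} = - \frac{m}{4}$ ($A{\left(m \right)} = m \left(- \frac{1}{4}\right) = - \frac{m}{4}$)
$k = - \frac{4239}{4}$ ($k = 46 \left(-23\right) - \frac{7}{4} = -1058 - \frac{7}{4} = - \frac{4239}{4} \approx -1059.8$)
$B - \left(-20569 - k\right) = -11780 - \left(-20569 - - \frac{4239}{4}\right) = -11780 - \left(-20569 + \frac{4239}{4}\right) = -11780 - - \frac{78037}{4} = -11780 + \frac{78037}{4} = \frac{30917}{4}$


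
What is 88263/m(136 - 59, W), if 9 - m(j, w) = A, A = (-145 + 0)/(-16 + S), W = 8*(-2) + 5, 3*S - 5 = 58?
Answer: 88263/38 ≈ 2322.7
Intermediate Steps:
S = 21 (S = 5/3 + (⅓)*58 = 5/3 + 58/3 = 21)
W = -11 (W = -16 + 5 = -11)
A = -29 (A = (-145 + 0)/(-16 + 21) = -145/5 = -145*⅕ = -29)
m(j, w) = 38 (m(j, w) = 9 - 1*(-29) = 9 + 29 = 38)
88263/m(136 - 59, W) = 88263/38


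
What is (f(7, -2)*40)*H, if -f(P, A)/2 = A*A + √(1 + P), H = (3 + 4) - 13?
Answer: 1920 + 960*√2 ≈ 3277.6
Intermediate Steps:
H = -6 (H = 7 - 13 = -6)
f(P, A) = -2*A² - 2*√(1 + P) (f(P, A) = -2*(A*A + √(1 + P)) = -2*(A² + √(1 + P)) = -2*A² - 2*√(1 + P))
(f(7, -2)*40)*H = ((-2*(-2)² - 2*√(1 + 7))*40)*(-6) = ((-2*4 - 4*√2)*40)*(-6) = ((-8 - 4*√2)*40)*(-6) = (-320 - 160*√2)*(-6) = 1920 + 960*√2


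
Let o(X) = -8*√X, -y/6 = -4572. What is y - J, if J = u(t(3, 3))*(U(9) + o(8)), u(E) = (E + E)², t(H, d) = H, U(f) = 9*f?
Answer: 24516 + 576*√2 ≈ 25331.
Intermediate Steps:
y = 27432 (y = -6*(-4572) = 27432)
u(E) = 4*E² (u(E) = (2*E)² = 4*E²)
J = 2916 - 576*√2 (J = (4*3²)*(9*9 - 16*√2) = (4*9)*(81 - 16*√2) = 36*(81 - 16*√2) = 2916 - 576*√2 ≈ 2101.4)
y - J = 27432 - (2916 - 576*√2) = 27432 + (-2916 + 576*√2) = 24516 + 576*√2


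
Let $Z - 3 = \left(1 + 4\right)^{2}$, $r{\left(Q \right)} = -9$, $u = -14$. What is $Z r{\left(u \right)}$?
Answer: $-252$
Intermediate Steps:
$Z = 28$ ($Z = 3 + \left(1 + 4\right)^{2} = 3 + 5^{2} = 3 + 25 = 28$)
$Z r{\left(u \right)} = 28 \left(-9\right) = -252$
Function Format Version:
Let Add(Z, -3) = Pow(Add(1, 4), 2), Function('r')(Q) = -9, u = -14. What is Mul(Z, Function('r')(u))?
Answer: -252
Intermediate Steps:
Z = 28 (Z = Add(3, Pow(Add(1, 4), 2)) = Add(3, Pow(5, 2)) = Add(3, 25) = 28)
Mul(Z, Function('r')(u)) = Mul(28, -9) = -252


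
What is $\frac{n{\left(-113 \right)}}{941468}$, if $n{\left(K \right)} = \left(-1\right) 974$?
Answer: $- \frac{487}{470734} \approx -0.0010346$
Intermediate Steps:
$n{\left(K \right)} = -974$
$\frac{n{\left(-113 \right)}}{941468} = - \frac{974}{941468} = \left(-974\right) \frac{1}{941468} = - \frac{487}{470734}$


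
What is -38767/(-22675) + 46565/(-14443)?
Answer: -495949594/327495025 ≈ -1.5144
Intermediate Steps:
-38767/(-22675) + 46565/(-14443) = -38767*(-1/22675) + 46565*(-1/14443) = 38767/22675 - 46565/14443 = -495949594/327495025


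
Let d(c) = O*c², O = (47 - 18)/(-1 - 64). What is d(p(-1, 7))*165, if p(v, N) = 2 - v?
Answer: -8613/13 ≈ -662.54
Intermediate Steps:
O = -29/65 (O = 29/(-65) = 29*(-1/65) = -29/65 ≈ -0.44615)
d(c) = -29*c²/65
d(p(-1, 7))*165 = -29*(2 - 1*(-1))²/65*165 = -29*(2 + 1)²/65*165 = -29/65*3²*165 = -29/65*9*165 = -261/65*165 = -8613/13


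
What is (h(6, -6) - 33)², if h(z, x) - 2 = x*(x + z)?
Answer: 961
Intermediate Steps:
h(z, x) = 2 + x*(x + z)
(h(6, -6) - 33)² = ((2 + (-6)² - 6*6) - 33)² = ((2 + 36 - 36) - 33)² = (2 - 33)² = (-31)² = 961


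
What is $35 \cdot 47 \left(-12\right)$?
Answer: $-19740$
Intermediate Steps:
$35 \cdot 47 \left(-12\right) = 1645 \left(-12\right) = -19740$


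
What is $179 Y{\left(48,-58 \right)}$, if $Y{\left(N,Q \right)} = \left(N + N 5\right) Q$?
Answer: $-2990016$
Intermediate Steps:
$Y{\left(N,Q \right)} = 6 N Q$ ($Y{\left(N,Q \right)} = \left(N + 5 N\right) Q = 6 N Q$)
$179 Y{\left(48,-58 \right)} = 179 \cdot 6 \cdot 48 \left(-58\right) = 179 \left(-16704\right) = -2990016$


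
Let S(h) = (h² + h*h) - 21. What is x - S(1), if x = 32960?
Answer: 32979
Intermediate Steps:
S(h) = -21 + 2*h² (S(h) = (h² + h²) - 21 = 2*h² - 21 = -21 + 2*h²)
x - S(1) = 32960 - (-21 + 2*1²) = 32960 - (-21 + 2*1) = 32960 - (-21 + 2) = 32960 - 1*(-19) = 32960 + 19 = 32979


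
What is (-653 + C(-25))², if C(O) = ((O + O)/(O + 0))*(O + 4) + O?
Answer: 518400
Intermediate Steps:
C(O) = 8 + 3*O (C(O) = ((2*O)/O)*(4 + O) + O = 2*(4 + O) + O = (8 + 2*O) + O = 8 + 3*O)
(-653 + C(-25))² = (-653 + (8 + 3*(-25)))² = (-653 + (8 - 75))² = (-653 - 67)² = (-720)² = 518400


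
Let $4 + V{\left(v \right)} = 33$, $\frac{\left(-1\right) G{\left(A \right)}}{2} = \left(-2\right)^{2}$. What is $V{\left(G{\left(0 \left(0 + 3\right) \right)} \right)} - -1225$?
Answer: $1254$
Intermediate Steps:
$G{\left(A \right)} = -8$ ($G{\left(A \right)} = - 2 \left(-2\right)^{2} = \left(-2\right) 4 = -8$)
$V{\left(v \right)} = 29$ ($V{\left(v \right)} = -4 + 33 = 29$)
$V{\left(G{\left(0 \left(0 + 3\right) \right)} \right)} - -1225 = 29 - -1225 = 29 + 1225 = 1254$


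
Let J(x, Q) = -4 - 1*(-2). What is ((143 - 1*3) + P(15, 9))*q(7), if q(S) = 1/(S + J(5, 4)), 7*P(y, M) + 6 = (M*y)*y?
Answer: 2999/35 ≈ 85.686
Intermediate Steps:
J(x, Q) = -2 (J(x, Q) = -4 + 2 = -2)
P(y, M) = -6/7 + M*y²/7 (P(y, M) = -6/7 + ((M*y)*y)/7 = -6/7 + (M*y²)/7 = -6/7 + M*y²/7)
q(S) = 1/(-2 + S) (q(S) = 1/(S - 2) = 1/(-2 + S))
((143 - 1*3) + P(15, 9))*q(7) = ((143 - 1*3) + (-6/7 + (⅐)*9*15²))/(-2 + 7) = ((143 - 3) + (-6/7 + (⅐)*9*225))/5 = (140 + (-6/7 + 2025/7))*(⅕) = (140 + 2019/7)*(⅕) = (2999/7)*(⅕) = 2999/35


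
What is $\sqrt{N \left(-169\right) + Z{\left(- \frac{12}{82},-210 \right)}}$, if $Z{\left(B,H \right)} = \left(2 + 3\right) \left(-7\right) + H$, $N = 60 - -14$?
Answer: $i \sqrt{12751} \approx 112.92 i$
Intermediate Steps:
$N = 74$ ($N = 60 + 14 = 74$)
$Z{\left(B,H \right)} = -35 + H$ ($Z{\left(B,H \right)} = 5 \left(-7\right) + H = -35 + H$)
$\sqrt{N \left(-169\right) + Z{\left(- \frac{12}{82},-210 \right)}} = \sqrt{74 \left(-169\right) - 245} = \sqrt{-12506 - 245} = \sqrt{-12751} = i \sqrt{12751}$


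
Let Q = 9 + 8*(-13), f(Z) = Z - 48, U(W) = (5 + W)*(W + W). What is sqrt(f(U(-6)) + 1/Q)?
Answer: I*sqrt(324995)/95 ≈ 6.0009*I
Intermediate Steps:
U(W) = 2*W*(5 + W) (U(W) = (5 + W)*(2*W) = 2*W*(5 + W))
f(Z) = -48 + Z
Q = -95 (Q = 9 - 104 = -95)
sqrt(f(U(-6)) + 1/Q) = sqrt((-48 + 2*(-6)*(5 - 6)) + 1/(-95)) = sqrt((-48 + 2*(-6)*(-1)) - 1/95) = sqrt((-48 + 12) - 1/95) = sqrt(-36 - 1/95) = sqrt(-3421/95) = I*sqrt(324995)/95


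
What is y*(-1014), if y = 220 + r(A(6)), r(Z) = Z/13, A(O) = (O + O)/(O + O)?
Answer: -223158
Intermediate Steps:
A(O) = 1 (A(O) = (2*O)/((2*O)) = (2*O)*(1/(2*O)) = 1)
r(Z) = Z/13 (r(Z) = Z*(1/13) = Z/13)
y = 2861/13 (y = 220 + (1/13)*1 = 220 + 1/13 = 2861/13 ≈ 220.08)
y*(-1014) = (2861/13)*(-1014) = -223158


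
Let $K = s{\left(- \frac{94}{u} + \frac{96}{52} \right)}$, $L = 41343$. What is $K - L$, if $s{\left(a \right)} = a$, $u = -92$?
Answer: $- \frac{24721399}{598} \approx -41340.0$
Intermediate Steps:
$K = \frac{1715}{598}$ ($K = - \frac{94}{-92} + \frac{96}{52} = \left(-94\right) \left(- \frac{1}{92}\right) + 96 \cdot \frac{1}{52} = \frac{47}{46} + \frac{24}{13} = \frac{1715}{598} \approx 2.8679$)
$K - L = \frac{1715}{598} - 41343 = - \frac{24721399}{598}$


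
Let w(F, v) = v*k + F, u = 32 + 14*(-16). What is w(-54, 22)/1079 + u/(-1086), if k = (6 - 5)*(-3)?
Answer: 12808/195299 ≈ 0.065581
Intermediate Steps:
k = -3 (k = 1*(-3) = -3)
u = -192 (u = 32 - 224 = -192)
w(F, v) = F - 3*v (w(F, v) = v*(-3) + F = -3*v + F = F - 3*v)
w(-54, 22)/1079 + u/(-1086) = (-54 - 3*22)/1079 - 192/(-1086) = (-54 - 66)*(1/1079) - 192*(-1/1086) = -120*1/1079 + 32/181 = -120/1079 + 32/181 = 12808/195299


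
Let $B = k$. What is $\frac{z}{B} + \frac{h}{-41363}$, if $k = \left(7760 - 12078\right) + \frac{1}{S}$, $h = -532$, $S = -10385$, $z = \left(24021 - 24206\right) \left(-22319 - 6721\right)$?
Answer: $- \frac{5783749648092}{4648665347} \approx -1244.2$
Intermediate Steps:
$z = 5372400$ ($z = \left(-185\right) \left(-29040\right) = 5372400$)
$k = - \frac{44842431}{10385}$ ($k = \left(7760 - 12078\right) + \frac{1}{-10385} = -4318 - \frac{1}{10385} = - \frac{44842431}{10385} \approx -4318.0$)
$B = - \frac{44842431}{10385} \approx -4318.0$
$\frac{z}{B} + \frac{h}{-41363} = \frac{5372400}{- \frac{44842431}{10385}} - \frac{532}{-41363} = 5372400 \left(- \frac{10385}{44842431}\right) - - \frac{4}{311} = - \frac{18597458000}{14947477} + \frac{4}{311} = - \frac{5783749648092}{4648665347}$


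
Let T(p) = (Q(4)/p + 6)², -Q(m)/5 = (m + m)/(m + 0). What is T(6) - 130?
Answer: -1001/9 ≈ -111.22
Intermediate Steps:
Q(m) = -10 (Q(m) = -5*(m + m)/(m + 0) = -5*2*m/m = -5*2 = -10)
T(p) = (6 - 10/p)² (T(p) = (-10/p + 6)² = (6 - 10/p)²)
T(6) - 130 = 4*(-5 + 3*6)²/6² - 130 = 4*(1/36)*(-5 + 18)² - 130 = 4*(1/36)*13² - 130 = 4*(1/36)*169 - 130 = 169/9 - 130 = -1001/9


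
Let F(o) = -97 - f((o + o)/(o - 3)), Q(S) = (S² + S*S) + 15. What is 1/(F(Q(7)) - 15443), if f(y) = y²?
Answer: -3025/47021269 ≈ -6.4333e-5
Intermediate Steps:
Q(S) = 15 + 2*S² (Q(S) = (S² + S²) + 15 = 2*S² + 15 = 15 + 2*S²)
F(o) = -97 - 4*o²/(-3 + o)² (F(o) = -97 - ((o + o)/(o - 3))² = -97 - ((2*o)/(-3 + o))² = -97 - (2*o/(-3 + o))² = -97 - 4*o²/(-3 + o)²)
1/(F(Q(7)) - 15443) = 1/((-97 - 4*(15 + 2*7²)²/(-3 + (15 + 2*7²))²) - 15443) = 1/((-97 - 4*(15 + 2*49)²/(-3 + (15 + 2*49))²) - 15443) = 1/((-97 - 4*(15 + 98)²/(-3 + (15 + 98))²) - 15443) = 1/((-97 - 4*113²/(-3 + 113)²) - 15443) = 1/((-97 - 4*12769/110²) - 15443) = 1/((-97 - 4*12769*1/12100) - 15443) = 1/((-97 - 12769/3025) - 15443) = 1/(-306194/3025 - 15443) = 1/(-47021269/3025) = -3025/47021269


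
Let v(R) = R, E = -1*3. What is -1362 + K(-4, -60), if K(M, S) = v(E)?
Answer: -1365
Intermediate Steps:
E = -3
K(M, S) = -3
-1362 + K(-4, -60) = -1362 - 3 = -1365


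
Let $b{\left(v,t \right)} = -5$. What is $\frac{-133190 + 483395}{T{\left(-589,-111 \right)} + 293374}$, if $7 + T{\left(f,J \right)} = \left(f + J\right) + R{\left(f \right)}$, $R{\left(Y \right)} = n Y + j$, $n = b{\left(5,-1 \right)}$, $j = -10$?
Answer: $\frac{116735}{98534} \approx 1.1847$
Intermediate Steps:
$n = -5$
$R{\left(Y \right)} = -10 - 5 Y$ ($R{\left(Y \right)} = - 5 Y - 10 = -10 - 5 Y$)
$T{\left(f,J \right)} = -17 + J - 4 f$ ($T{\left(f,J \right)} = -7 - \left(10 - J + 4 f\right) = -17 + J - 4 f$)
$\frac{-133190 + 483395}{T{\left(-589,-111 \right)} + 293374} = \frac{-133190 + 483395}{\left(-17 - 111 - -2356\right) + 293374} = \frac{350205}{\left(-17 - 111 + 2356\right) + 293374} = \frac{350205}{2228 + 293374} = \frac{350205}{295602} = 350205 \cdot \frac{1}{295602} = \frac{116735}{98534}$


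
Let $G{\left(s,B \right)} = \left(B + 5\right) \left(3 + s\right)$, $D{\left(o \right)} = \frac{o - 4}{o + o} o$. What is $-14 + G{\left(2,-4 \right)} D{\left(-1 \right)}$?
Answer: $- \frac{53}{2} \approx -26.5$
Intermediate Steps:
$D{\left(o \right)} = -2 + \frac{o}{2}$ ($D{\left(o \right)} = \frac{-4 + o}{2 o} o = -2 + \frac{o}{2}$)
$G{\left(s,B \right)} = \left(3 + s\right) \left(5 + B\right)$ ($G{\left(s,B \right)} = \left(5 + B\right) \left(3 + s\right) = \left(3 + s\right) \left(5 + B\right)$)
$-14 + G{\left(2,-4 \right)} D{\left(-1 \right)} = -14 + \left(15 + 3 \left(-4\right) + 5 \cdot 2 - 8\right) \left(-2 + \frac{1}{2} \left(-1\right)\right) = -14 + \left(15 - 12 + 10 - 8\right) \left(-2 - \frac{1}{2}\right) = -14 + 5 \left(- \frac{5}{2}\right) = -14 - \frac{25}{2} = - \frac{53}{2}$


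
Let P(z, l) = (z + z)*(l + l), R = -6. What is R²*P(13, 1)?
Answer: 1872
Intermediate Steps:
P(z, l) = 4*l*z (P(z, l) = (2*z)*(2*l) = 4*l*z)
R²*P(13, 1) = (-6)²*(4*1*13) = 36*52 = 1872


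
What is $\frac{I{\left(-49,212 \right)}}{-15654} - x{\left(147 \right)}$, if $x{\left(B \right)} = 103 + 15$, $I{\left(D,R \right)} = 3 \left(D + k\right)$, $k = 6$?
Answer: $- \frac{615681}{5218} \approx -117.99$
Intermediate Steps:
$I{\left(D,R \right)} = 18 + 3 D$ ($I{\left(D,R \right)} = 3 \left(D + 6\right) = 3 \left(6 + D\right) = 18 + 3 D$)
$x{\left(B \right)} = 118$
$\frac{I{\left(-49,212 \right)}}{-15654} - x{\left(147 \right)} = \frac{18 + 3 \left(-49\right)}{-15654} - 118 = \left(18 - 147\right) \left(- \frac{1}{15654}\right) - 118 = \left(-129\right) \left(- \frac{1}{15654}\right) - 118 = \frac{43}{5218} - 118 = - \frac{615681}{5218}$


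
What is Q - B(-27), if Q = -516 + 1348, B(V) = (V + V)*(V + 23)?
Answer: 616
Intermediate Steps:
B(V) = 2*V*(23 + V) (B(V) = (2*V)*(23 + V) = 2*V*(23 + V))
Q = 832
Q - B(-27) = 832 - 2*(-27)*(23 - 27) = 832 - 2*(-27)*(-4) = 832 - 1*216 = 832 - 216 = 616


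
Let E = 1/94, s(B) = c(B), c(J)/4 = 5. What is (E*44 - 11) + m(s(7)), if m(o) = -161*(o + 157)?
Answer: -1339854/47 ≈ -28508.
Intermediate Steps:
c(J) = 20 (c(J) = 4*5 = 20)
s(B) = 20
E = 1/94 ≈ 0.010638
m(o) = -25277 - 161*o (m(o) = -161*(157 + o) = -25277 - 161*o)
(E*44 - 11) + m(s(7)) = ((1/94)*44 - 11) + (-25277 - 161*20) = (22/47 - 11) + (-25277 - 3220) = -495/47 - 28497 = -1339854/47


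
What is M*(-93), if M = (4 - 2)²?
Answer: -372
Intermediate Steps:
M = 4 (M = 2² = 4)
M*(-93) = 4*(-93) = -372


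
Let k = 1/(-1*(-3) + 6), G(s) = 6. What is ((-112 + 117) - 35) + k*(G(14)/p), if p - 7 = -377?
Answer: -16651/555 ≈ -30.002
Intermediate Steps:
p = -370 (p = 7 - 377 = -370)
k = ⅑ (k = 1/(3 + 6) = 1/9 = ⅑ ≈ 0.11111)
((-112 + 117) - 35) + k*(G(14)/p) = ((-112 + 117) - 35) + (6/(-370))/9 = (5 - 35) + (6*(-1/370))/9 = -30 + (⅑)*(-3/185) = -30 - 1/555 = -16651/555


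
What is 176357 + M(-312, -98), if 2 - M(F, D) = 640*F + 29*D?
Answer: 378881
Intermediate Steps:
M(F, D) = 2 - 640*F - 29*D (M(F, D) = 2 - (640*F + 29*D) = 2 - (29*D + 640*F) = 2 + (-640*F - 29*D) = 2 - 640*F - 29*D)
176357 + M(-312, -98) = 176357 + (2 - 640*(-312) - 29*(-98)) = 176357 + (2 + 199680 + 2842) = 176357 + 202524 = 378881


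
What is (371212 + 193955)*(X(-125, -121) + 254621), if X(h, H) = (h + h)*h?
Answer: 161564855457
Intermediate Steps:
X(h, H) = 2*h² (X(h, H) = (2*h)*h = 2*h²)
(371212 + 193955)*(X(-125, -121) + 254621) = (371212 + 193955)*(2*(-125)² + 254621) = 565167*(2*15625 + 254621) = 565167*(31250 + 254621) = 565167*285871 = 161564855457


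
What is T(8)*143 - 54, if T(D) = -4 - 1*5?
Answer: -1341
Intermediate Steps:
T(D) = -9 (T(D) = -4 - 5 = -9)
T(8)*143 - 54 = -9*143 - 54 = -1287 - 54 = -1341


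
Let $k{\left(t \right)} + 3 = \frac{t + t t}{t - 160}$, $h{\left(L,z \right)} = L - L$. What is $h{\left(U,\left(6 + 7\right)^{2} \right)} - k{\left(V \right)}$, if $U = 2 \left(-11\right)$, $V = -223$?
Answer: $\frac{50655}{383} \approx 132.26$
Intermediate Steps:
$U = -22$
$h{\left(L,z \right)} = 0$
$k{\left(t \right)} = -3 + \frac{t + t^{2}}{-160 + t}$ ($k{\left(t \right)} = -3 + \frac{t + t t}{t - 160} = -3 + \frac{t + t^{2}}{-160 + t}$)
$h{\left(U,\left(6 + 7\right)^{2} \right)} - k{\left(V \right)} = 0 - \frac{480 + \left(-223\right)^{2} - -446}{-160 - 223} = 0 - \frac{480 + 49729 + 446}{-383} = 0 - \left(- \frac{1}{383}\right) 50655 = 0 - - \frac{50655}{383} = 0 + \frac{50655}{383} = \frac{50655}{383}$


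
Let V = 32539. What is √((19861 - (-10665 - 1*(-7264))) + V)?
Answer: √55801 ≈ 236.22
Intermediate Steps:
√((19861 - (-10665 - 1*(-7264))) + V) = √((19861 - (-10665 - 1*(-7264))) + 32539) = √((19861 - (-10665 + 7264)) + 32539) = √((19861 - 1*(-3401)) + 32539) = √((19861 + 3401) + 32539) = √(23262 + 32539) = √55801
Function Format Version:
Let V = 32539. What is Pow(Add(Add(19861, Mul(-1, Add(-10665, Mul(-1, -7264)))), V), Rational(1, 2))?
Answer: Pow(55801, Rational(1, 2)) ≈ 236.22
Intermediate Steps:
Pow(Add(Add(19861, Mul(-1, Add(-10665, Mul(-1, -7264)))), V), Rational(1, 2)) = Pow(Add(Add(19861, Mul(-1, Add(-10665, Mul(-1, -7264)))), 32539), Rational(1, 2)) = Pow(Add(Add(19861, Mul(-1, Add(-10665, 7264))), 32539), Rational(1, 2)) = Pow(Add(Add(19861, Mul(-1, -3401)), 32539), Rational(1, 2)) = Pow(Add(Add(19861, 3401), 32539), Rational(1, 2)) = Pow(Add(23262, 32539), Rational(1, 2)) = Pow(55801, Rational(1, 2))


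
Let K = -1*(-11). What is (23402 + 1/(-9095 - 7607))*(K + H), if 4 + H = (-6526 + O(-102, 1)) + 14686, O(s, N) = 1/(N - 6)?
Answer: 7980192764651/41755 ≈ 1.9112e+8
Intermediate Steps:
O(s, N) = 1/(-6 + N)
K = 11
H = 40779/5 (H = -4 + ((-6526 + 1/(-6 + 1)) + 14686) = -4 + ((-6526 + 1/(-5)) + 14686) = -4 + ((-6526 - ⅕) + 14686) = -4 + (-32631/5 + 14686) = -4 + 40799/5 = 40779/5 ≈ 8155.8)
(23402 + 1/(-9095 - 7607))*(K + H) = (23402 + 1/(-9095 - 7607))*(11 + 40779/5) = (23402 + 1/(-16702))*(40834/5) = (23402 - 1/16702)*(40834/5) = (390860203/16702)*(40834/5) = 7980192764651/41755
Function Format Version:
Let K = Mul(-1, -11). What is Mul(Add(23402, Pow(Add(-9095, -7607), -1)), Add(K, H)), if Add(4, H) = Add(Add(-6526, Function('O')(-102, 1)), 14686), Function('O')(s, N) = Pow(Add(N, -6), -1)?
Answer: Rational(7980192764651, 41755) ≈ 1.9112e+8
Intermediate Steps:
Function('O')(s, N) = Pow(Add(-6, N), -1)
K = 11
H = Rational(40779, 5) (H = Add(-4, Add(Add(-6526, Pow(Add(-6, 1), -1)), 14686)) = Add(-4, Add(Add(-6526, Pow(-5, -1)), 14686)) = Add(-4, Add(Add(-6526, Rational(-1, 5)), 14686)) = Add(-4, Add(Rational(-32631, 5), 14686)) = Add(-4, Rational(40799, 5)) = Rational(40779, 5) ≈ 8155.8)
Mul(Add(23402, Pow(Add(-9095, -7607), -1)), Add(K, H)) = Mul(Add(23402, Pow(Add(-9095, -7607), -1)), Add(11, Rational(40779, 5))) = Mul(Add(23402, Pow(-16702, -1)), Rational(40834, 5)) = Mul(Add(23402, Rational(-1, 16702)), Rational(40834, 5)) = Mul(Rational(390860203, 16702), Rational(40834, 5)) = Rational(7980192764651, 41755)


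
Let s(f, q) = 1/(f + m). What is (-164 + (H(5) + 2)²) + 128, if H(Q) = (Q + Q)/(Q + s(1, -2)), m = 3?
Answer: -9152/441 ≈ -20.753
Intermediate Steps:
s(f, q) = 1/(3 + f) (s(f, q) = 1/(f + 3) = 1/(3 + f))
H(Q) = 2*Q/(¼ + Q) (H(Q) = (Q + Q)/(Q + 1/(3 + 1)) = (2*Q)/(Q + 1/4) = (2*Q)/(Q + ¼) = (2*Q)/(¼ + Q) = 2*Q/(¼ + Q))
(-164 + (H(5) + 2)²) + 128 = (-164 + (8*5/(1 + 4*5) + 2)²) + 128 = (-164 + (8*5/(1 + 20) + 2)²) + 128 = (-164 + (8*5/21 + 2)²) + 128 = (-164 + (8*5*(1/21) + 2)²) + 128 = (-164 + (40/21 + 2)²) + 128 = (-164 + (82/21)²) + 128 = (-164 + 6724/441) + 128 = -65600/441 + 128 = -9152/441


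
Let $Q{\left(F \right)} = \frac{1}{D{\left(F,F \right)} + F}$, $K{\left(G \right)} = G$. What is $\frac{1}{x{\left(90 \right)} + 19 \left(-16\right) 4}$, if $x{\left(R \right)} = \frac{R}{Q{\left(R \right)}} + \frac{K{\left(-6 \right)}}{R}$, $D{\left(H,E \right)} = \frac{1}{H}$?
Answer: $\frac{15}{103274} \approx 0.00014524$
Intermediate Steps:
$Q{\left(F \right)} = \frac{1}{F + \frac{1}{F}}$ ($Q{\left(F \right)} = \frac{1}{\frac{1}{F} + F} = \frac{1}{F + \frac{1}{F}}$)
$x{\left(R \right)} = 1 + R^{2} - \frac{6}{R}$ ($x{\left(R \right)} = \frac{R}{R \frac{1}{1 + R^{2}}} - \frac{6}{R} = R \frac{1 + R^{2}}{R} - \frac{6}{R} = \left(1 + R^{2}\right) - \frac{6}{R} = 1 + R^{2} - \frac{6}{R}$)
$\frac{1}{x{\left(90 \right)} + 19 \left(-16\right) 4} = \frac{1}{\frac{-6 + 90 + 90^{3}}{90} + 19 \left(-16\right) 4} = \frac{1}{\frac{-6 + 90 + 729000}{90} - 1216} = \frac{1}{\frac{1}{90} \cdot 729084 - 1216} = \frac{1}{\frac{121514}{15} - 1216} = \frac{1}{\frac{103274}{15}} = \frac{15}{103274}$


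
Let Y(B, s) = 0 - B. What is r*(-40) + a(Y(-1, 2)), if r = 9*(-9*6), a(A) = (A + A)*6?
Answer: 19452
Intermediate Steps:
Y(B, s) = -B
a(A) = 12*A (a(A) = (2*A)*6 = 12*A)
r = -486 (r = 9*(-54) = -486)
r*(-40) + a(Y(-1, 2)) = -486*(-40) + 12*(-1*(-1)) = 19440 + 12*1 = 19440 + 12 = 19452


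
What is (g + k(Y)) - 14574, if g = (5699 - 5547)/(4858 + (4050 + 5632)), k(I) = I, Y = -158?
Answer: -53550782/3635 ≈ -14732.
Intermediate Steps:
g = 38/3635 (g = 152/(4858 + 9682) = 152/14540 = 152*(1/14540) = 38/3635 ≈ 0.010454)
(g + k(Y)) - 14574 = (38/3635 - 158) - 14574 = -574292/3635 - 14574 = -53550782/3635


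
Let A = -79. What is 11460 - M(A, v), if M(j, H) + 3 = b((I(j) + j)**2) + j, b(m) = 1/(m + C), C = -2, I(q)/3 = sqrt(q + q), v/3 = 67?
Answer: (5470908*sqrt(158) + 55597813*I)/(474*sqrt(158) + 4817*I) ≈ 11542.0 - 0.000103*I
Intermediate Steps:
v = 201 (v = 3*67 = 201)
I(q) = 3*sqrt(2)*sqrt(q) (I(q) = 3*sqrt(q + q) = 3*sqrt(2*q) = 3*(sqrt(2)*sqrt(q)) = 3*sqrt(2)*sqrt(q))
b(m) = 1/(-2 + m) (b(m) = 1/(m - 2) = 1/(-2 + m))
M(j, H) = -3 + j + 1/(-2 + (j + 3*sqrt(2)*sqrt(j))**2) (M(j, H) = -3 + (1/(-2 + (3*sqrt(2)*sqrt(j) + j)**2) + j) = -3 + (1/(-2 + (j + 3*sqrt(2)*sqrt(j))**2) + j) = -3 + (j + 1/(-2 + (j + 3*sqrt(2)*sqrt(j))**2)) = -3 + j + 1/(-2 + (j + 3*sqrt(2)*sqrt(j))**2))
11460 - M(A, v) = 11460 - (-3 - 79 + 1/(-2 + (-79 + 3*sqrt(2)*sqrt(-79))**2)) = 11460 - (-3 - 79 + 1/(-2 + (-79 + 3*sqrt(2)*(I*sqrt(79)))**2)) = 11460 - (-3 - 79 + 1/(-2 + (-79 + 3*I*sqrt(158))**2)) = 11460 - (-82 + 1/(-2 + (-79 + 3*I*sqrt(158))**2)) = 11460 + (82 - 1/(-2 + (-79 + 3*I*sqrt(158))**2)) = 11542 - 1/(-2 + (-79 + 3*I*sqrt(158))**2)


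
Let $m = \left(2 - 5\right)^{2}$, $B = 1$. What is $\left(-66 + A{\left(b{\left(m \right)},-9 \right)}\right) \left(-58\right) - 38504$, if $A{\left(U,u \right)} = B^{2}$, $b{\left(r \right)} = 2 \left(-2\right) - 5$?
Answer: $-34734$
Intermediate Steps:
$m = 9$ ($m = \left(-3\right)^{2} = 9$)
$b{\left(r \right)} = -9$ ($b{\left(r \right)} = -4 - 5 = -9$)
$A{\left(U,u \right)} = 1$ ($A{\left(U,u \right)} = 1^{2} = 1$)
$\left(-66 + A{\left(b{\left(m \right)},-9 \right)}\right) \left(-58\right) - 38504 = \left(-66 + 1\right) \left(-58\right) - 38504 = \left(-65\right) \left(-58\right) - 38504 = 3770 - 38504 = -34734$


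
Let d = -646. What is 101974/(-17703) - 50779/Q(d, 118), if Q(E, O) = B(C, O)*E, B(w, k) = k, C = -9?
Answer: -404372555/79380252 ≈ -5.0941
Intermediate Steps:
Q(E, O) = E*O (Q(E, O) = O*E = E*O)
101974/(-17703) - 50779/Q(d, 118) = 101974/(-17703) - 50779/((-646*118)) = 101974*(-1/17703) - 50779/(-76228) = -101974/17703 - 50779*(-1/76228) = -101974/17703 + 2987/4484 = -404372555/79380252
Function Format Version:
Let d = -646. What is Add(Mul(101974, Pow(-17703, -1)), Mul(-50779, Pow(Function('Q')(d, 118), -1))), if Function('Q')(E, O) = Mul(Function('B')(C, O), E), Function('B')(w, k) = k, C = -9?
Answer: Rational(-404372555, 79380252) ≈ -5.0941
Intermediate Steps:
Function('Q')(E, O) = Mul(E, O) (Function('Q')(E, O) = Mul(O, E) = Mul(E, O))
Add(Mul(101974, Pow(-17703, -1)), Mul(-50779, Pow(Function('Q')(d, 118), -1))) = Add(Mul(101974, Pow(-17703, -1)), Mul(-50779, Pow(Mul(-646, 118), -1))) = Add(Mul(101974, Rational(-1, 17703)), Mul(-50779, Pow(-76228, -1))) = Add(Rational(-101974, 17703), Mul(-50779, Rational(-1, 76228))) = Add(Rational(-101974, 17703), Rational(2987, 4484)) = Rational(-404372555, 79380252)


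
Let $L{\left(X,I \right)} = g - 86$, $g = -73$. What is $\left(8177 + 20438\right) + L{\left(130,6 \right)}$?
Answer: $28456$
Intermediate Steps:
$L{\left(X,I \right)} = -159$ ($L{\left(X,I \right)} = -73 - 86 = -159$)
$\left(8177 + 20438\right) + L{\left(130,6 \right)} = \left(8177 + 20438\right) - 159 = 28615 - 159 = 28456$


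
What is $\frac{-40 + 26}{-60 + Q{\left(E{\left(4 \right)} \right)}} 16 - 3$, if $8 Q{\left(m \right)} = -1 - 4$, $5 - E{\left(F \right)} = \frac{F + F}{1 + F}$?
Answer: $\frac{337}{485} \approx 0.69485$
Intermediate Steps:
$E{\left(F \right)} = 5 - \frac{2 F}{1 + F}$ ($E{\left(F \right)} = 5 - \frac{F + F}{1 + F} = 5 - \frac{2 F}{1 + F}$)
$Q{\left(m \right)} = - \frac{5}{8}$ ($Q{\left(m \right)} = \frac{-1 - 4}{8} = \frac{1}{8} \left(-5\right) = - \frac{5}{8}$)
$\frac{-40 + 26}{-60 + Q{\left(E{\left(4 \right)} \right)}} 16 - 3 = \frac{-40 + 26}{-60 - \frac{5}{8}} \cdot 16 - 3 = - \frac{14}{- \frac{485}{8}} \cdot 16 - 3 = \left(-14\right) \left(- \frac{8}{485}\right) 16 - 3 = \frac{112}{485} \cdot 16 - 3 = \frac{1792}{485} - 3 = \frac{337}{485}$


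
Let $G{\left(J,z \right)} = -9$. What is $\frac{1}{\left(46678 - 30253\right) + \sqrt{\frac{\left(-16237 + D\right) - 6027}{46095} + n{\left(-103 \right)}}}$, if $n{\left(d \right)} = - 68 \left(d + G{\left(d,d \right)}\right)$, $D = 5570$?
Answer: $\frac{757110375}{12435186866549} - \frac{\sqrt{16181319064470}}{12435186866549} \approx 6.0561 \cdot 10^{-5}$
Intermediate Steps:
$n{\left(d \right)} = 612 - 68 d$ ($n{\left(d \right)} = - 68 \left(d - 9\right) = - 68 \left(-9 + d\right) = 612 - 68 d$)
$\frac{1}{\left(46678 - 30253\right) + \sqrt{\frac{\left(-16237 + D\right) - 6027}{46095} + n{\left(-103 \right)}}} = \frac{1}{\left(46678 - 30253\right) + \sqrt{\frac{\left(-16237 + 5570\right) - 6027}{46095} + \left(612 - -7004\right)}} = \frac{1}{16425 + \sqrt{\left(-10667 - 6027\right) \frac{1}{46095} + \left(612 + 7004\right)}} = \frac{1}{16425 + \sqrt{\left(-16694\right) \frac{1}{46095} + 7616}} = \frac{1}{16425 + \sqrt{- \frac{16694}{46095} + 7616}} = \frac{1}{16425 + \sqrt{\frac{351042826}{46095}}} = \frac{1}{16425 + \frac{\sqrt{16181319064470}}{46095}}$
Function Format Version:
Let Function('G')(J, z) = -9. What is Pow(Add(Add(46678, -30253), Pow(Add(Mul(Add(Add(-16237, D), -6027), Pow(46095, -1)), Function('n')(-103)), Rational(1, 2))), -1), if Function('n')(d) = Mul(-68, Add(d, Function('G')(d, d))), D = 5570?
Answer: Add(Rational(757110375, 12435186866549), Mul(Rational(-1, 12435186866549), Pow(16181319064470, Rational(1, 2)))) ≈ 6.0561e-5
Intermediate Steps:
Function('n')(d) = Add(612, Mul(-68, d)) (Function('n')(d) = Mul(-68, Add(d, -9)) = Mul(-68, Add(-9, d)) = Add(612, Mul(-68, d)))
Pow(Add(Add(46678, -30253), Pow(Add(Mul(Add(Add(-16237, D), -6027), Pow(46095, -1)), Function('n')(-103)), Rational(1, 2))), -1) = Pow(Add(Add(46678, -30253), Pow(Add(Mul(Add(Add(-16237, 5570), -6027), Pow(46095, -1)), Add(612, Mul(-68, -103))), Rational(1, 2))), -1) = Pow(Add(16425, Pow(Add(Mul(Add(-10667, -6027), Rational(1, 46095)), Add(612, 7004)), Rational(1, 2))), -1) = Pow(Add(16425, Pow(Add(Mul(-16694, Rational(1, 46095)), 7616), Rational(1, 2))), -1) = Pow(Add(16425, Pow(Add(Rational(-16694, 46095), 7616), Rational(1, 2))), -1) = Pow(Add(16425, Pow(Rational(351042826, 46095), Rational(1, 2))), -1) = Pow(Add(16425, Mul(Rational(1, 46095), Pow(16181319064470, Rational(1, 2)))), -1)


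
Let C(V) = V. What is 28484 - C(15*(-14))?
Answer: 28694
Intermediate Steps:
28484 - C(15*(-14)) = 28484 - 15*(-14) = 28484 - 1*(-210) = 28484 + 210 = 28694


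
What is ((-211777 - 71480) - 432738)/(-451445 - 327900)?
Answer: 20457/22267 ≈ 0.91871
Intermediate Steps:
((-211777 - 71480) - 432738)/(-451445 - 327900) = (-283257 - 432738)/(-779345) = -715995*(-1/779345) = 20457/22267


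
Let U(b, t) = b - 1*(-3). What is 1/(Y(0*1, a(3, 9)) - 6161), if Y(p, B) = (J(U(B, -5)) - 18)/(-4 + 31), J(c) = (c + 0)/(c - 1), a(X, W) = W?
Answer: -99/610001 ≈ -0.00016229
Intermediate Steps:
U(b, t) = 3 + b (U(b, t) = b + 3 = 3 + b)
J(c) = c/(-1 + c)
Y(p, B) = -⅔ + (3 + B)/(27*(2 + B)) (Y(p, B) = ((3 + B)/(-1 + (3 + B)) - 18)/(-4 + 31) = ((3 + B)/(2 + B) - 18)/27 = ((3 + B)/(2 + B) - 18)*(1/27) = (-18 + (3 + B)/(2 + B))*(1/27) = -⅔ + (3 + B)/(27*(2 + B)))
1/(Y(0*1, a(3, 9)) - 6161) = 1/((-33 - 17*9)/(27*(2 + 9)) - 6161) = 1/((1/27)*(-33 - 153)/11 - 6161) = 1/((1/27)*(1/11)*(-186) - 6161) = 1/(-62/99 - 6161) = 1/(-610001/99) = -99/610001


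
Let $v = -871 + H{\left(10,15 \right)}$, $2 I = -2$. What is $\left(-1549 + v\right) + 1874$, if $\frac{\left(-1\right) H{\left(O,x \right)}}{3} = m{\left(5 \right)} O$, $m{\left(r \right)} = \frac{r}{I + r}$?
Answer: $- \frac{1167}{2} \approx -583.5$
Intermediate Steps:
$I = -1$ ($I = \frac{1}{2} \left(-2\right) = -1$)
$m{\left(r \right)} = \frac{r}{-1 + r}$
$H{\left(O,x \right)} = - \frac{15 O}{4}$ ($H{\left(O,x \right)} = - 3 \frac{5}{-1 + 5} O = - 3 \cdot \frac{5}{4} O = - 3 \cdot 5 \cdot \frac{1}{4} O = - 3 \frac{5 O}{4} = - \frac{15 O}{4}$)
$v = - \frac{1817}{2}$ ($v = -871 - \frac{75}{2} = - \frac{1817}{2} \approx -908.5$)
$\left(-1549 + v\right) + 1874 = \left(-1549 - \frac{1817}{2}\right) + 1874 = - \frac{4915}{2} + 1874 = - \frac{1167}{2}$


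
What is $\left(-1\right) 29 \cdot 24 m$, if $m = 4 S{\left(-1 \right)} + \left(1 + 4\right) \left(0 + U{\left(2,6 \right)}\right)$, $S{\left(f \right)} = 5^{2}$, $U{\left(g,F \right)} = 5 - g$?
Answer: $-80040$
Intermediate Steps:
$S{\left(f \right)} = 25$
$m = 115$ ($m = 4 \cdot 25 + \left(1 + 4\right) \left(0 + \left(5 - 2\right)\right) = 100 + 5 \left(0 + \left(5 - 2\right)\right) = 100 + 5 \left(0 + 3\right) = 100 + 5 \cdot 3 = 100 + 15 = 115$)
$\left(-1\right) 29 \cdot 24 m = \left(-1\right) 29 \cdot 24 \cdot 115 = \left(-29\right) 24 \cdot 115 = \left(-696\right) 115 = -80040$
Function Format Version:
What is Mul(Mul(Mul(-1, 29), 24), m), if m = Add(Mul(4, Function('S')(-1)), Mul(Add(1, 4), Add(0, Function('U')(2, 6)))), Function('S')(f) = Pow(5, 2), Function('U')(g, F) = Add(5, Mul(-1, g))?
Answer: -80040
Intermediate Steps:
Function('S')(f) = 25
m = 115 (m = Add(Mul(4, 25), Mul(Add(1, 4), Add(0, Add(5, Mul(-1, 2))))) = Add(100, Mul(5, Add(0, Add(5, -2)))) = Add(100, Mul(5, Add(0, 3))) = Add(100, Mul(5, 3)) = Add(100, 15) = 115)
Mul(Mul(Mul(-1, 29), 24), m) = Mul(Mul(Mul(-1, 29), 24), 115) = Mul(Mul(-29, 24), 115) = Mul(-696, 115) = -80040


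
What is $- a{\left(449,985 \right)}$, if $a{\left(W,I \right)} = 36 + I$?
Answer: $-1021$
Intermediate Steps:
$- a{\left(449,985 \right)} = - (36 + 985) = \left(-1\right) 1021 = -1021$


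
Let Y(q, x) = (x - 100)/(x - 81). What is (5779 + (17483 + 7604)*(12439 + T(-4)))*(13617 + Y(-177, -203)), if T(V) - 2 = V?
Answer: 603359584330869/142 ≈ 4.2490e+12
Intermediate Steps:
T(V) = 2 + V
Y(q, x) = (-100 + x)/(-81 + x)
(5779 + (17483 + 7604)*(12439 + T(-4)))*(13617 + Y(-177, -203)) = (5779 + (17483 + 7604)*(12439 + (2 - 4)))*(13617 + (-100 - 203)/(-81 - 203)) = (5779 + 25087*(12439 - 2))*(13617 - 303/(-284)) = (5779 + 25087*12437)*(13617 - 1/284*(-303)) = (5779 + 312007019)*(13617 + 303/284) = 312012798*(3867531/284) = 603359584330869/142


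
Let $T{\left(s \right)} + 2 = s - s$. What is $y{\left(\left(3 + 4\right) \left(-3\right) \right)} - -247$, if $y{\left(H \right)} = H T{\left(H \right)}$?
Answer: $289$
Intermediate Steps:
$T{\left(s \right)} = -2$ ($T{\left(s \right)} = -2 + \left(s - s\right) = -2 + 0 = -2$)
$y{\left(H \right)} = - 2 H$ ($y{\left(H \right)} = H \left(-2\right) = - 2 H$)
$y{\left(\left(3 + 4\right) \left(-3\right) \right)} - -247 = - 2 \left(3 + 4\right) \left(-3\right) - -247 = - 2 \cdot 7 \left(-3\right) + 247 = \left(-2\right) \left(-21\right) + 247 = 42 + 247 = 289$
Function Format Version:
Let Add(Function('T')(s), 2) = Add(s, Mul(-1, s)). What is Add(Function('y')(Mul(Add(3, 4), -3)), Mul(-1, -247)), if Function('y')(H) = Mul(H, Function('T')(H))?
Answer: 289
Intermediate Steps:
Function('T')(s) = -2 (Function('T')(s) = Add(-2, Add(s, Mul(-1, s))) = Add(-2, 0) = -2)
Function('y')(H) = Mul(-2, H) (Function('y')(H) = Mul(H, -2) = Mul(-2, H))
Add(Function('y')(Mul(Add(3, 4), -3)), Mul(-1, -247)) = Add(Mul(-2, Mul(Add(3, 4), -3)), Mul(-1, -247)) = Add(Mul(-2, Mul(7, -3)), 247) = Add(Mul(-2, -21), 247) = Add(42, 247) = 289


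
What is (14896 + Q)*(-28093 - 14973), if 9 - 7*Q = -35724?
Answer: -6029455330/7 ≈ -8.6135e+8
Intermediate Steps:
Q = 35733/7 (Q = 9/7 - ⅐*(-35724) = 9/7 + 35724/7 = 35733/7 ≈ 5104.7)
(14896 + Q)*(-28093 - 14973) = (14896 + 35733/7)*(-28093 - 14973) = (140005/7)*(-43066) = -6029455330/7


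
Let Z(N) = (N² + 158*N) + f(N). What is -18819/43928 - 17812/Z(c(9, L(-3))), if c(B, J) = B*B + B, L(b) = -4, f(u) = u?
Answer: -35417039/28953720 ≈ -1.2232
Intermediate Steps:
c(B, J) = B + B² (c(B, J) = B² + B = B + B²)
Z(N) = N² + 159*N (Z(N) = (N² + 158*N) + N = N² + 159*N)
-18819/43928 - 17812/Z(c(9, L(-3))) = -18819/43928 - 17812*1/(9*(1 + 9)*(159 + 9*(1 + 9))) = -18819*1/43928 - 17812*1/(90*(159 + 9*10)) = -1107/2584 - 17812*1/(90*(159 + 90)) = -1107/2584 - 17812/(90*249) = -1107/2584 - 17812/22410 = -1107/2584 - 17812*1/22410 = -1107/2584 - 8906/11205 = -35417039/28953720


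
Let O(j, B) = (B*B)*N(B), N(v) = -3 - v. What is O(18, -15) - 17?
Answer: 2683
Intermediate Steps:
O(j, B) = B²*(-3 - B) (O(j, B) = (B*B)*(-3 - B) = B²*(-3 - B))
O(18, -15) - 17 = (-15)²*(-3 - 1*(-15)) - 17 = 225*(-3 + 15) - 17 = 225*12 - 17 = 2700 - 17 = 2683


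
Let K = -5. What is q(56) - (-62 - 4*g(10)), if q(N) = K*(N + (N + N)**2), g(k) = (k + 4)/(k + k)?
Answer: -314676/5 ≈ -62935.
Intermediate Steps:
g(k) = (4 + k)/(2*k) (g(k) = (4 + k)/((2*k)) = (4 + k)*(1/(2*k)) = (4 + k)/(2*k))
q(N) = -20*N**2 - 5*N (q(N) = -5*(N + (N + N)**2) = -5*(N + (2*N)**2) = -5*(N + 4*N**2) = -20*N**2 - 5*N)
q(56) - (-62 - 4*g(10)) = -5*56*(1 + 4*56) - (-62 - 2*(4 + 10)/10) = -5*56*(1 + 224) - (-62 - 2*14/10) = -5*56*225 - (-62 - 4*7/10) = -63000 - (-62 - 14/5) = -63000 - 1*(-324/5) = -63000 + 324/5 = -314676/5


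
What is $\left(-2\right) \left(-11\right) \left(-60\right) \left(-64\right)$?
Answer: $84480$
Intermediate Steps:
$\left(-2\right) \left(-11\right) \left(-60\right) \left(-64\right) = 22 \left(-60\right) \left(-64\right) = \left(-1320\right) \left(-64\right) = 84480$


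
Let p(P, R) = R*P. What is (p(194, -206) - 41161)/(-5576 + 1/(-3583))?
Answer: 290670875/19978809 ≈ 14.549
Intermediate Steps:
p(P, R) = P*R
(p(194, -206) - 41161)/(-5576 + 1/(-3583)) = (194*(-206) - 41161)/(-5576 + 1/(-3583)) = (-39964 - 41161)/(-5576 - 1/3583) = -81125/(-19978809/3583) = -81125*(-3583/19978809) = 290670875/19978809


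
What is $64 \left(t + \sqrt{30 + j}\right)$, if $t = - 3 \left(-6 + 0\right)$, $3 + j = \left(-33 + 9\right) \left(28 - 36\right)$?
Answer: $1152 + 64 \sqrt{219} \approx 2099.1$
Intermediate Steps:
$j = 189$ ($j = -3 + \left(-33 + 9\right) \left(28 - 36\right) = -3 - -192 = -3 + 192 = 189$)
$t = 18$ ($t = \left(-3\right) \left(-6\right) = 18$)
$64 \left(t + \sqrt{30 + j}\right) = 64 \left(18 + \sqrt{30 + 189}\right) = 64 \left(18 + \sqrt{219}\right) = 1152 + 64 \sqrt{219}$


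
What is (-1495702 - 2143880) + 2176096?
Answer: -1463486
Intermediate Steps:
(-1495702 - 2143880) + 2176096 = -3639582 + 2176096 = -1463486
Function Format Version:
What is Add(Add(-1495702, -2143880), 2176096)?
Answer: -1463486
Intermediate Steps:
Add(Add(-1495702, -2143880), 2176096) = Add(-3639582, 2176096) = -1463486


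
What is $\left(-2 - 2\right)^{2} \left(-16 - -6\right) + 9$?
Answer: $-151$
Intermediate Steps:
$\left(-2 - 2\right)^{2} \left(-16 - -6\right) + 9 = \left(-4\right)^{2} \left(-16 + 6\right) + 9 = 16 \left(-10\right) + 9 = -160 + 9 = -151$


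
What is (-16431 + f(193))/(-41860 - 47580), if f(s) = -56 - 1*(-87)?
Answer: 205/1118 ≈ 0.18336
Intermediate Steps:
f(s) = 31 (f(s) = -56 + 87 = 31)
(-16431 + f(193))/(-41860 - 47580) = (-16431 + 31)/(-41860 - 47580) = -16400/(-89440) = -16400*(-1/89440) = 205/1118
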